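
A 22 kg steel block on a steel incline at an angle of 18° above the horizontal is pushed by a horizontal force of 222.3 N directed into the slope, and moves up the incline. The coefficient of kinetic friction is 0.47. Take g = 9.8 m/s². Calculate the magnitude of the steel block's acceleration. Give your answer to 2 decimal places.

0.73 m/s²

The horizontal push has components F cos 18° = 222.3 × 0.9511 = 211.430 N up the incline and F sin 18° = 222.3 × 0.3090 = 68.691 N pressing into the surface.
The normal force is therefore N = mg cos 18° + F sin 18° = 205.057 + 68.691 = 273.748 N, and kinetic friction down the slope is μN = 0.47 × 273.748 = 128.662 N.
Along the incline: F cos 18° − mg sin 18° − μN = ma, so 211.430 − 66.620 − 128.662 = 22 a, giving a = 0.7340 m/s².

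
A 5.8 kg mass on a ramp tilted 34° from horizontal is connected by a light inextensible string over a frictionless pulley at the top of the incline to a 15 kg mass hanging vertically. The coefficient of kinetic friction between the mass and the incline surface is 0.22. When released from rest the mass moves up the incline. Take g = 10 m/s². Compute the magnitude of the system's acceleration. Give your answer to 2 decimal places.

For the mass on the incline: the weight component along the slope is m₁g sin 34° = 5.8 × 10 × 0.5592 = 32.434 N and the normal force is N = m₁g cos 34° = 48.084 N.
Kinetic friction opposes the mass's motion up the incline: f = μN = 0.22 × 48.084 = 10.578 N acting down the slope.
Newton's second law for the mass (up-slope positive): T − 32.434 − 10.578 = 5.8 a. For the hanging mass (downward positive): 15 × 10 − T = 15 a.
Adding the two equations eliminates T: 106.988 = 20.8 a, so a = 5.1437 m/s².

5.14 m/s²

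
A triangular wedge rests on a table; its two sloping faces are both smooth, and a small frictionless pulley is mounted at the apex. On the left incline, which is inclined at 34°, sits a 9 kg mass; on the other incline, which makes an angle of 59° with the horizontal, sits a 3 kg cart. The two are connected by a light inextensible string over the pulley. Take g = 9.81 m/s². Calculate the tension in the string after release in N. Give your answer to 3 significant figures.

Resolve each weight along its own incline: the 9 kg mass has component 9 × 9.81 × sin 34° = 49.371 N down its slope, and the 3 kg mass has 3 × 9.81 × sin 59° = 25.226 N down its slope.
The 9 kg side's 49.371 N exceeds the other side's 25.226 N, so that mass slides down and the 3 kg mass slides up. Taking that direction as positive, Newton's second law for the whole system gives 49.371 − 25.226 = (9 + 3) a, so a = 24.145 / 12 = 2.0121 m/s².
For the 3 kg mass (up-slope positive): T − 25.226 = 3 × 2.0121, so T = 31.262 N.

31.3 N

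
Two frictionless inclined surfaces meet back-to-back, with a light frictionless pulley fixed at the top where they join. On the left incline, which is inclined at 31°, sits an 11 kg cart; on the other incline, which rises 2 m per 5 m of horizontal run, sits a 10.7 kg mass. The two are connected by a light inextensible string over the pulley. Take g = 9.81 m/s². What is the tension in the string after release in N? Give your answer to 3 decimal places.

47.166 N

Resolve each weight along its own incline: the 11 kg mass has component 11 × 9.81 × sin 31° = 55.578 N down its slope, and the 10.7 kg mass has 10.7 × 9.81 × sin 21.80° = 38.984 N down its slope.
The 11 kg side's 55.578 N exceeds the other side's 38.984 N, so that mass slides down and the 10.7 kg mass slides up. Taking that direction as positive, Newton's second law for the whole system gives 55.578 − 38.984 = (11 + 10.7) a, so a = 16.594 / 21.7 = 0.7647 m/s².
For the 10.7 kg mass (up-slope positive): T − 38.984 = 10.7 × 0.7647, so T = 47.166 N.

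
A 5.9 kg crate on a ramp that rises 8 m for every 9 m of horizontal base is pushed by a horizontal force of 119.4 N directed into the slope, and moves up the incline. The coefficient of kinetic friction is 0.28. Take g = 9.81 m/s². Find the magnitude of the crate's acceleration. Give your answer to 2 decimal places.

The horizontal push has components F cos 41.63° = 119.4 × 0.7474 = 89.240 N up the incline and F sin 41.63° = 119.4 × 0.6644 = 79.329 N pressing into the surface.
The normal force is therefore N = mg cos 41.63° + F sin 41.63° = 43.259 + 79.329 = 122.588 N, and kinetic friction down the slope is μN = 0.28 × 122.588 = 34.325 N.
Along the incline: F cos 41.63° − mg sin 41.63° − μN = ma, so 89.240 − 38.455 − 34.325 = 5.9 a, giving a = 2.7898 m/s².

2.79 m/s²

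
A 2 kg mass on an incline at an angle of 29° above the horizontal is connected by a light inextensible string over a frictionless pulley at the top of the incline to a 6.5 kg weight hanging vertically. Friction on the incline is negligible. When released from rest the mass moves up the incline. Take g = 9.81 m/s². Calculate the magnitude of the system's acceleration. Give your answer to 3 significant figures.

6.38 m/s²

For the mass on the incline: the weight component along the slope is m₁g sin 29° = 2 × 9.81 × 0.4848 = 9.512 N and the normal force is N = m₁g cos 29° = 17.160 N.
Newton's second law for the mass (up-slope positive): T − 9.512 = 2 a. For the hanging weight (downward positive): 6.5 × 9.81 − T = 6.5 a.
Adding the two equations eliminates T: 54.253 = 8.5 a, so a = 6.3827 m/s².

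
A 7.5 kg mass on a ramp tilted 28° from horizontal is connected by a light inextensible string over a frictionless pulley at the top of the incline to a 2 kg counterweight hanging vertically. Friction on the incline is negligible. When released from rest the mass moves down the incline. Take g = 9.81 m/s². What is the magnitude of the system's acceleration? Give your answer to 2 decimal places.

1.57 m/s²

For the mass on the incline: the weight component along the slope is m₁g sin 28° = 7.5 × 9.81 × 0.4695 = 34.543 N and the normal force is N = m₁g cos 28° = 64.963 N.
Newton's second law for the mass (down-slope positive): 34.543 − T = 7.5 a. For the hanging counterweight (upward positive): T − 2 × 9.81 = 2 a.
Adding the two equations eliminates T: 14.923 = 9.5 a, so a = 1.5708 m/s².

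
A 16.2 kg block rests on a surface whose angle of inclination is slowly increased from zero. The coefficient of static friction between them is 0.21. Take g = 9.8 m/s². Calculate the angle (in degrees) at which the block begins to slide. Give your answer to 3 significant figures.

11.9°

At the threshold of sliding, static friction is at its maximum μ_s N and exactly balances the weight component along the incline: mg sin θ = μ_s mg cos θ.
Hence tan θ = μ_s = 0.21, so θ = arctan(0.21) = 11.8598°.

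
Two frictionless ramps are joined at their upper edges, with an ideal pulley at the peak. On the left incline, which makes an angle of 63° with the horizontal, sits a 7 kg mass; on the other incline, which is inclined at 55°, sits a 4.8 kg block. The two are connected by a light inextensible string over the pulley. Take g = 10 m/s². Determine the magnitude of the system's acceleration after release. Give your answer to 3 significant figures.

1.95 m/s²

Resolve each weight along its own incline: the 7 kg mass has component 7 × 10 × sin 63° = 62.370 N down its slope, and the 4.8 kg mass has 4.8 × 10 × sin 55° = 39.319 N down its slope.
The 7 kg side's 62.370 N exceeds the other side's 39.319 N, so that mass slides down and the 4.8 kg mass slides up. Taking that direction as positive, Newton's second law for the whole system gives 62.370 − 39.319 = (7 + 4.8) a, so a = 23.051 / 11.8 = 1.9535 m/s².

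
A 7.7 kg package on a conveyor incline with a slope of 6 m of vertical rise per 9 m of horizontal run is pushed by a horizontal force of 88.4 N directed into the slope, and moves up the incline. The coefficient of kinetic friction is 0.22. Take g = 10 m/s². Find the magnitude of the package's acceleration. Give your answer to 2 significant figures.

The horizontal push has components F cos 33.69° = 88.4 × 0.8321 = 73.558 N up the incline and F sin 33.69° = 88.4 × 0.5547 = 49.035 N pressing into the surface.
The normal force is therefore N = mg cos 33.69° + F sin 33.69° = 64.072 + 49.035 = 113.107 N, and kinetic friction down the slope is μN = 0.22 × 113.107 = 24.884 N.
Along the incline: F cos 33.69° − mg sin 33.69° − μN = ma, so 73.558 − 42.712 − 24.884 = 7.7 a, giving a = 0.7743 m/s².

0.77 m/s²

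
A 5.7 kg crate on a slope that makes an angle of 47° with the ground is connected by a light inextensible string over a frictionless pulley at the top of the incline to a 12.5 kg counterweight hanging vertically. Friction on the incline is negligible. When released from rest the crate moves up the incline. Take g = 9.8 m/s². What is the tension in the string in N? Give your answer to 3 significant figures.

For the crate on the incline: the weight component along the slope is m₁g sin 47° = 5.7 × 9.8 × 0.7314 = 40.856 N and the normal force is N = m₁g cos 47° = 38.096 N.
Newton's second law for the crate (up-slope positive): T − 40.856 = 5.7 a. For the hanging counterweight (downward positive): 12.5 × 9.8 − T = 12.5 a.
Adding the two equations eliminates T: 81.644 = 18.2 a, so a = 4.4859 m/s².
Then from the hanging counterweight's equation, T = 12.5 × (9.8 − 4.4859) = 66.426 N.

66.4 N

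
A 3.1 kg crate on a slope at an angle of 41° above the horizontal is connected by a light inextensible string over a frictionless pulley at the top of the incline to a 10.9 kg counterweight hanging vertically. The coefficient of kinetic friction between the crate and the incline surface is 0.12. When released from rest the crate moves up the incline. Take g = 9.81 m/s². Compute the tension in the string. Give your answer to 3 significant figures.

For the crate on the incline: the weight component along the slope is m₁g sin 41° = 3.1 × 9.81 × 0.6561 = 19.953 N and the normal force is N = m₁g cos 41° = 22.951 N.
Kinetic friction opposes the crate's motion up the incline: f = μN = 0.12 × 22.951 = 2.754 N acting down the slope.
Newton's second law for the crate (up-slope positive): T − 19.953 − 2.754 = 3.1 a. For the hanging counterweight (downward positive): 10.9 × 9.81 − T = 10.9 a.
Adding the two equations eliminates T: 84.222 = 14 a, so a = 6.0159 m/s².
Then from the hanging counterweight's equation, T = 10.9 × (9.81 − 6.0159) = 41.356 N.

41.4 N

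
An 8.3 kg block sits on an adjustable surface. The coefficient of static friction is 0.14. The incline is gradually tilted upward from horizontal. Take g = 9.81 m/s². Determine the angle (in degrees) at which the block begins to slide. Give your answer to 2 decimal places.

7.97°

At the threshold of sliding, static friction is at its maximum μ_s N and exactly balances the weight component along the incline: mg sin θ = μ_s mg cos θ.
Hence tan θ = μ_s = 0.14, so θ = arctan(0.14) = 7.9696°.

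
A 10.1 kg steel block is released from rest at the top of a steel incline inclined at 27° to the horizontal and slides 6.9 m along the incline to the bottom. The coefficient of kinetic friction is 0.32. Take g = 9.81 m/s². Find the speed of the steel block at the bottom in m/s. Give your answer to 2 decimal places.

The weight component along the incline is mg sin 27° = 44.982 N and the normal force is N = mg cos 27° = 88.282 N.
Friction up the slope is f = μN = 0.32 × 88.282 = 28.250 N, so the net downslope force is 44.982 − 28.250 = 16.732 N and a = 16.732 / 10.1 = 1.6566 m/s².
Starting from rest over a distance of 6.9 m, v² = 2aL = 2 × 1.6566 × 6.9 = 22.8611, so v = 4.7813 m/s.

4.78 m/s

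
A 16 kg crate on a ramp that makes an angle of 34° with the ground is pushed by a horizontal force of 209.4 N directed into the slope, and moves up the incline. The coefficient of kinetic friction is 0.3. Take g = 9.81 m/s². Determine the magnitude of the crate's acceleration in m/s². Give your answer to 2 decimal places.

The horizontal push has components F cos 34° = 209.4 × 0.8290 = 173.593 N up the incline and F sin 34° = 209.4 × 0.5592 = 117.096 N pressing into the surface.
The normal force is therefore N = mg cos 34° + F sin 34° = 130.120 + 117.096 = 247.216 N, and kinetic friction down the slope is μN = 0.3 × 247.216 = 74.165 N.
Along the incline: F cos 34° − mg sin 34° − μN = ma, so 173.593 − 87.772 − 74.165 = 16 a, giving a = 0.7285 m/s².

0.73 m/s²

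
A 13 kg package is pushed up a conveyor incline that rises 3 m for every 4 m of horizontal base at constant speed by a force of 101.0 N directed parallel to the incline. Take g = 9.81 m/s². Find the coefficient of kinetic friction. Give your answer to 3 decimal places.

At constant speed ΣF = 0 along the incline. The applied 101.0 N acts up the slope; the weight component mg sin 36.87° = 76.518 N and kinetic friction μN both act down the slope.
So 101.0 = 76.518 + μ × 102.024, giving μ = (101.0 − 76.518) / 102.024 = 0.2400.

0.240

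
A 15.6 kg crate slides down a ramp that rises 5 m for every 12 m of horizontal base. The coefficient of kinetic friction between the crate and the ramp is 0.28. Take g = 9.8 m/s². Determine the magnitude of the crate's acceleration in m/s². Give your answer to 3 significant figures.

1.24 m/s²

Resolving the weight along the incline: the component pulling the crate down the slope is mg sin 22.62° = 15.6 × 9.8 × 0.3846 = 58.798 N, and the normal force is N = mg cos 22.62° = 15.6 × 9.8 × 0.9231 = 141.124 N.
Kinetic friction acts up the slope with magnitude f = μN = 0.28 × 141.124 = 39.515 N.
Net force along the incline is 58.798 − 39.515 = 19.283 N, so a = 19.283 / 15.6 = 1.2361 m/s².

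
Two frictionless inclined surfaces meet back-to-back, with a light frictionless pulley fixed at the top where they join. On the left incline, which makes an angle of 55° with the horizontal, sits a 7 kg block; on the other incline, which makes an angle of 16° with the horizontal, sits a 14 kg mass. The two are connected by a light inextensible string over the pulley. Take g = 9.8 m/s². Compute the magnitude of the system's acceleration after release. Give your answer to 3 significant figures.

0.875 m/s²

Resolve each weight along its own incline: the 7 kg mass has component 7 × 9.8 × sin 55° = 56.194 N down its slope, and the 14 kg mass has 14 × 9.8 × sin 16° = 37.817 N down its slope.
The 7 kg side's 56.194 N exceeds the other side's 37.817 N, so that mass slides down and the 14 kg mass slides up. Taking that direction as positive, Newton's second law for the whole system gives 56.194 − 37.817 = (7 + 14) a, so a = 18.377 / 21 = 0.8751 m/s².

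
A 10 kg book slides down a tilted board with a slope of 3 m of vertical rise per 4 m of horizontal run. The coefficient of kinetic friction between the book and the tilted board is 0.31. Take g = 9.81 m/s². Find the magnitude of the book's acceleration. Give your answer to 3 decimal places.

3.453 m/s²

Resolving the weight along the incline: the component pulling the book down the slope is mg sin 36.87° = 10 × 9.81 × 0.6000 = 58.860 N, and the normal force is N = mg cos 36.87° = 10 × 9.81 × 0.8000 = 78.480 N.
Kinetic friction acts up the slope with magnitude f = μN = 0.31 × 78.480 = 24.329 N.
Net force along the incline is 58.860 − 24.329 = 34.531 N, so a = 34.531 / 10 = 3.4531 m/s².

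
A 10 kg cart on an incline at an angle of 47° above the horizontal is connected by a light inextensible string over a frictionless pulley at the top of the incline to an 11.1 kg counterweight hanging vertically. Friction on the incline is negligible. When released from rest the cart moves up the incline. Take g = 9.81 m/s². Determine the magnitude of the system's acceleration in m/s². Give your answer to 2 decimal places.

For the cart on the incline: the weight component along the slope is m₁g sin 47° = 10 × 9.81 × 0.7314 = 71.750 N and the normal force is N = m₁g cos 47° = 66.904 N.
Newton's second law for the cart (up-slope positive): T − 71.750 = 10 a. For the hanging counterweight (downward positive): 11.1 × 9.81 − T = 11.1 a.
Adding the two equations eliminates T: 37.141 = 21.1 a, so a = 1.7602 m/s².

1.76 m/s²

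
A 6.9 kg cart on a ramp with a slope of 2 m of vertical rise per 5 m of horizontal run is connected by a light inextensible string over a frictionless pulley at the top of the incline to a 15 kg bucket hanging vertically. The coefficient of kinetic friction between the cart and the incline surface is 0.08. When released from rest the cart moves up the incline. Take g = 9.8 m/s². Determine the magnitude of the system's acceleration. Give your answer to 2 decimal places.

5.34 m/s²

For the cart on the incline: the weight component along the slope is m₁g sin 21.80° = 6.9 × 9.8 × 0.3714 = 25.114 N and the normal force is N = m₁g cos 21.80° = 62.784 N.
Kinetic friction opposes the cart's motion up the incline: f = μN = 0.08 × 62.784 = 5.023 N acting down the slope.
Newton's second law for the cart (up-slope positive): T − 25.114 − 5.023 = 6.9 a. For the hanging bucket (downward positive): 15 × 9.8 − T = 15 a.
Adding the two equations eliminates T: 116.863 = 21.9 a, so a = 5.3362 m/s².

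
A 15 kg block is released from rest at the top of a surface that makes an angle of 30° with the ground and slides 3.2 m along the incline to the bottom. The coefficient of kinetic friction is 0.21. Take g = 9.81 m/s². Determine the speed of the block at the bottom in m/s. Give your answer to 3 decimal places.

4.469 m/s

The weight component along the incline is mg sin 30° = 73.575 N and the normal force is N = mg cos 30° = 127.436 N.
Friction up the slope is f = μN = 0.21 × 127.436 = 26.762 N, so the net downslope force is 73.575 − 26.762 = 46.813 N and a = 46.813 / 15 = 3.1209 m/s².
Starting from rest over a distance of 3.2 m, v² = 2aL = 2 × 3.1209 × 3.2 = 19.9738, so v = 4.4692 m/s.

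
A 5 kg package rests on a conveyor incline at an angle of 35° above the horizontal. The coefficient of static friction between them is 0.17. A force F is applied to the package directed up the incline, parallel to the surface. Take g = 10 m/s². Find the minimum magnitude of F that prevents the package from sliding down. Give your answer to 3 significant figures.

The normal force is N = mg cos 35° = 40.958 N. With F at its minimum the package is on the verge of sliding down, so static friction is at its maximum μ_s N = 0.17 × 40.958 = 6.963 N and acts up the slope.
Equilibrium along the incline: F + μ_s N = mg sin 35°, so F = 28.679 − 6.963 = 21.716 N.

21.7 N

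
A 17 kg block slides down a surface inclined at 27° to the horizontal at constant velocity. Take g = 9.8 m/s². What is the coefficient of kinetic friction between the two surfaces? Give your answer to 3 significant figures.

At constant velocity the net force along the incline is zero: mg sin 27° = μ mg cos 27°.
So μ = tan 27° = 0.4540 / 0.8910 = 0.5095.

0.510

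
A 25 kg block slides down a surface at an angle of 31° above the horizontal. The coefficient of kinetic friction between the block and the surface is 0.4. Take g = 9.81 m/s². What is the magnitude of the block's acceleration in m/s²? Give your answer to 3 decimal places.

Resolving the weight along the incline: the component pulling the block down the slope is mg sin 31° = 25 × 9.81 × 0.5150 = 126.304 N, and the normal force is N = mg cos 31° = 25 × 9.81 × 0.8572 = 210.228 N.
Kinetic friction acts up the slope with magnitude f = μN = 0.4 × 210.228 = 84.091 N.
Net force along the incline is 126.304 − 84.091 = 42.213 N, so a = 42.213 / 25 = 1.6885 m/s².

1.689 m/s²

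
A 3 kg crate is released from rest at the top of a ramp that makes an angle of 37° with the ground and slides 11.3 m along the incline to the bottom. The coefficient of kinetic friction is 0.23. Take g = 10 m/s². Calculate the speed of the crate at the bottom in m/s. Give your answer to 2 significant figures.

9.7 m/s

The weight component along the incline is mg sin 37° = 18.054 N and the normal force is N = mg cos 37° = 23.959 N.
Friction up the slope is f = μN = 0.23 × 23.959 = 5.511 N, so the net downslope force is 18.054 − 5.511 = 12.543 N and a = 12.543 / 3 = 4.1810 m/s².
Starting from rest over a distance of 11.3 m, v² = 2aL = 2 × 4.1810 × 11.3 = 94.4906, so v = 9.7206 m/s.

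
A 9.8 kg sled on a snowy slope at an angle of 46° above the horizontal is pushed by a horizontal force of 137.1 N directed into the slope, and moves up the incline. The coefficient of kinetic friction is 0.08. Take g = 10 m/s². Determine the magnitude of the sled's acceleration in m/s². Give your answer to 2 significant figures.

The horizontal push has components F cos 46° = 137.1 × 0.6947 = 95.243 N up the incline and F sin 46° = 137.1 × 0.7193 = 98.616 N pressing into the surface.
The normal force is therefore N = mg cos 46° + F sin 46° = 68.081 + 98.616 = 166.697 N, and kinetic friction down the slope is μN = 0.08 × 166.697 = 13.336 N.
Along the incline: F cos 46° − mg sin 46° − μN = ma, so 95.243 − 70.491 − 13.336 = 9.8 a, giving a = 1.1649 m/s².

1.2 m/s²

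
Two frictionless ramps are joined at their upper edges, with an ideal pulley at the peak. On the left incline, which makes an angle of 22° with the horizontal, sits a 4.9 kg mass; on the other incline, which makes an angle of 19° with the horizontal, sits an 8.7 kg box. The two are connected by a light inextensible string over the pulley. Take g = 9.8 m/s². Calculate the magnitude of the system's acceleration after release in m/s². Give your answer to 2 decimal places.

0.72 m/s²

Resolve each weight along its own incline: the 4.9 kg mass has component 4.9 × 9.8 × sin 22° = 17.989 N down its slope, and the 8.7 kg mass has 8.7 × 9.8 × sin 19° = 27.758 N down its slope.
The 8.7 kg side's 27.758 N exceeds the other side's 17.989 N, so that mass slides down and the 4.9 kg mass slides up. Taking that direction as positive, Newton's second law for the whole system gives 27.758 − 17.989 = (4.9 + 8.7) a, so a = 9.769 / 13.6 = 0.7183 m/s².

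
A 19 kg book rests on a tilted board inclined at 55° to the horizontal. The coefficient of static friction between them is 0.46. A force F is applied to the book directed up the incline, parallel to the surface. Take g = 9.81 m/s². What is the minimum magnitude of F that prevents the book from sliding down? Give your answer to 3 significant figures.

The normal force is N = mg cos 55° = 106.909 N. With F at its minimum the book is on the verge of sliding down, so static friction is at its maximum μ_s N = 0.46 × 106.909 = 49.178 N and acts up the slope.
Equilibrium along the incline: F + μ_s N = mg sin 55°, so F = 152.682 − 49.178 = 103.504 N.

104 N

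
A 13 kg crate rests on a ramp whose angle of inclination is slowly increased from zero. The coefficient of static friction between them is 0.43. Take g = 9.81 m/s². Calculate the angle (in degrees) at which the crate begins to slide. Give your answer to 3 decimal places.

At the threshold of sliding, static friction is at its maximum μ_s N and exactly balances the weight component along the incline: mg sin θ = μ_s mg cos θ.
Hence tan θ = μ_s = 0.43, so θ = arctan(0.43) = 23.2677°.

23.268°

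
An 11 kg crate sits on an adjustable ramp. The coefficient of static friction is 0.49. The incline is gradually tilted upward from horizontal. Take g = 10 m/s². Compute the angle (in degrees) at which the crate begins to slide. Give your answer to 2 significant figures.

26°

At the threshold of sliding, static friction is at its maximum μ_s N and exactly balances the weight component along the incline: mg sin θ = μ_s mg cos θ.
Hence tan θ = μ_s = 0.49, so θ = arctan(0.49) = 26.1049°.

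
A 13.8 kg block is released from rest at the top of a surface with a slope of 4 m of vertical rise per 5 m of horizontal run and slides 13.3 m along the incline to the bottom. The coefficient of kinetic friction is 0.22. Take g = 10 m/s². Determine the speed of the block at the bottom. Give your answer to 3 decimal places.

The weight component along the incline is mg sin 38.66° = 86.208 N and the normal force is N = mg cos 38.66° = 107.760 N.
Friction up the slope is f = μN = 0.22 × 107.760 = 23.707 N, so the net downslope force is 86.208 − 23.707 = 62.501 N and a = 62.501 / 13.8 = 4.5291 m/s².
Starting from rest over a distance of 13.3 m, v² = 2aL = 2 × 4.5291 × 13.3 = 120.4741, so v = 10.9761 m/s.

10.976 m/s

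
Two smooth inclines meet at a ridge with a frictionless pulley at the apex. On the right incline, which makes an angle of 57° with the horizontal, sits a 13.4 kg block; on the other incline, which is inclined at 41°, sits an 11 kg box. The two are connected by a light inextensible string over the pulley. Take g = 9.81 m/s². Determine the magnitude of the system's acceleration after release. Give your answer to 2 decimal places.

1.62 m/s²

Resolve each weight along its own incline: the 13.4 kg mass has component 13.4 × 9.81 × sin 57° = 110.247 N down its slope, and the 11 kg mass has 11 × 9.81 × sin 41° = 70.795 N down its slope.
The 13.4 kg side's 110.247 N exceeds the other side's 70.795 N, so that mass slides down and the 11 kg mass slides up. Taking that direction as positive, Newton's second law for the whole system gives 110.247 − 70.795 = (13.4 + 11) a, so a = 39.452 / 24.4 = 1.6169 m/s².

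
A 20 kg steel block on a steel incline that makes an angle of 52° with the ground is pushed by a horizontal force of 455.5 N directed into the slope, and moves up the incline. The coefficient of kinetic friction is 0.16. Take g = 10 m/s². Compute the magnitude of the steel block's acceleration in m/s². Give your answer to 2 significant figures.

The horizontal push has components F cos 52° = 455.5 × 0.6157 = 280.451 N up the incline and F sin 52° = 455.5 × 0.7880 = 358.934 N pressing into the surface.
The normal force is therefore N = mg cos 52° + F sin 52° = 123.140 + 358.934 = 482.074 N, and kinetic friction down the slope is μN = 0.16 × 482.074 = 77.132 N.
Along the incline: F cos 52° − mg sin 52° − μN = ma, so 280.451 − 157.600 − 77.132 = 20 a, giving a = 2.2860 m/s².

2.3 m/s²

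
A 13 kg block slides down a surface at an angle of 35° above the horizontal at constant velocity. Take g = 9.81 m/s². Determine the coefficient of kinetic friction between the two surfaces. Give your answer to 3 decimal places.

0.700

At constant velocity the net force along the incline is zero: mg sin 35° = μ mg cos 35°.
So μ = tan 35° = 0.5736 / 0.8192 = 0.7002.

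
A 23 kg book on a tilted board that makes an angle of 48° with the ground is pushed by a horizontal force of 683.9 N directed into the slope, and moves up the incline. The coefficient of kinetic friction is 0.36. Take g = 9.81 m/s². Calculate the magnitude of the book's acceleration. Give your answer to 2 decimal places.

The horizontal push has components F cos 48° = 683.9 × 0.6691 = 457.597 N up the incline and F sin 48° = 683.9 × 0.7431 = 508.206 N pressing into the surface.
The normal force is therefore N = mg cos 48° + F sin 48° = 150.969 + 508.206 = 659.175 N, and kinetic friction down the slope is μN = 0.36 × 659.175 = 237.303 N.
Along the incline: F cos 48° − mg sin 48° − μN = ma, so 457.597 − 167.666 − 237.303 = 23 a, giving a = 2.2882 m/s².

2.29 m/s²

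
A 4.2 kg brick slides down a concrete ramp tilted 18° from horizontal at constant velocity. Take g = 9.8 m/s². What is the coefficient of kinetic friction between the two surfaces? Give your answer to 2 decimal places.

At constant velocity the net force along the incline is zero: mg sin 18° = μ mg cos 18°.
So μ = tan 18° = 0.3090 / 0.9511 = 0.3249.

0.32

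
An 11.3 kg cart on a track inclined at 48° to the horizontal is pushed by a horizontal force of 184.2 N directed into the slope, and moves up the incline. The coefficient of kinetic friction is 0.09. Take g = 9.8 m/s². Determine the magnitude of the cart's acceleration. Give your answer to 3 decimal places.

1.944 m/s²

The horizontal push has components F cos 48° = 184.2 × 0.6691 = 123.248 N up the incline and F sin 48° = 184.2 × 0.7431 = 136.879 N pressing into the surface.
The normal force is therefore N = mg cos 48° + F sin 48° = 74.096 + 136.879 = 210.975 N, and kinetic friction down the slope is μN = 0.09 × 210.975 = 18.988 N.
Along the incline: F cos 48° − mg sin 48° − μN = ma, so 123.248 − 82.291 − 18.988 = 11.3 a, giving a = 1.9442 m/s².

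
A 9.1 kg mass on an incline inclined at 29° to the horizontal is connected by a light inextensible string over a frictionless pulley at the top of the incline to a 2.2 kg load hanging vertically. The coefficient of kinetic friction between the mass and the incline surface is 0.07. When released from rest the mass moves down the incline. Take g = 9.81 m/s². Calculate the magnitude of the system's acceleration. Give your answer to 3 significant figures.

1.44 m/s²

For the mass on the incline: the weight component along the slope is m₁g sin 29° = 9.1 × 9.81 × 0.4848 = 43.279 N and the normal force is N = m₁g cos 29° = 78.078 N.
Kinetic friction opposes the mass's motion down the incline: f = μN = 0.07 × 78.078 = 5.465 N acting up the slope.
Newton's second law for the mass (down-slope positive): 43.279 − 5.465 − T = 9.1 a. For the hanging load (upward positive): T − 2.2 × 9.81 = 2.2 a.
Adding the two equations eliminates T: 16.232 = 11.3 a, so a = 1.4365 m/s².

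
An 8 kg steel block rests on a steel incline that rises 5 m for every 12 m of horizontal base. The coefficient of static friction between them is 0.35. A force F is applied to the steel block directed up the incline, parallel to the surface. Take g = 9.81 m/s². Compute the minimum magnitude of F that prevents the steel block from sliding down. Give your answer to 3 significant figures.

The normal force is N = mg cos 22.62° = 72.443 N. With F at its minimum the steel block is on the verge of sliding down, so static friction is at its maximum μ_s N = 0.35 × 72.443 = 25.355 N and acts up the slope.
Equilibrium along the incline: F + μ_s N = mg sin 22.62°, so F = 30.185 − 25.355 = 4.830 N.

4.83 N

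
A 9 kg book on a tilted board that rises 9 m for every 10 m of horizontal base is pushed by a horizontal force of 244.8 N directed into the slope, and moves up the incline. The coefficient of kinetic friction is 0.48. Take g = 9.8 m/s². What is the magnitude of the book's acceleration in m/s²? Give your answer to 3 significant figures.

The horizontal push has components F cos 41.99° = 244.8 × 0.7433 = 181.960 N up the incline and F sin 41.99° = 244.8 × 0.6690 = 163.771 N pressing into the surface.
The normal force is therefore N = mg cos 41.99° + F sin 41.99° = 65.559 + 163.771 = 229.330 N, and kinetic friction down the slope is μN = 0.48 × 229.330 = 110.078 N.
Along the incline: F cos 41.99° − mg sin 41.99° − μN = ma, so 181.960 − 59.006 − 110.078 = 9 a, giving a = 1.4307 m/s².

1.43 m/s²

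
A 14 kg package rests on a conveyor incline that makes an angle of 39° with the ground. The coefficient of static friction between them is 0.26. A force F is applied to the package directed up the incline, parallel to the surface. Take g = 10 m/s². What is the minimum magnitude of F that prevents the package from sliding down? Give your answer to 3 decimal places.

The normal force is N = mg cos 39° = 108.800 N. With F at its minimum the package is on the verge of sliding down, so static friction is at its maximum μ_s N = 0.26 × 108.800 = 28.288 N and acts up the slope.
Equilibrium along the incline: F + μ_s N = mg sin 39°, so F = 88.105 − 28.288 = 59.817 N.

59.817 N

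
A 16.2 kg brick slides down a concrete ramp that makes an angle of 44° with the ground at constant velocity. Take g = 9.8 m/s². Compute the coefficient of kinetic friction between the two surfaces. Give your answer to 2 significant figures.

0.97

At constant velocity the net force along the incline is zero: mg sin 44° = μ mg cos 44°.
So μ = tan 44° = 0.6947 / 0.7193 = 0.9658.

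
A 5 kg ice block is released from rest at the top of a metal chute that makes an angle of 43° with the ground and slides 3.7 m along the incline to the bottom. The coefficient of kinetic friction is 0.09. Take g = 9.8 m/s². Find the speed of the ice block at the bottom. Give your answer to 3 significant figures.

6.68 m/s

The weight component along the incline is mg sin 43° = 33.418 N and the normal force is N = mg cos 43° = 35.836 N.
Friction up the slope is f = μN = 0.09 × 35.836 = 3.225 N, so the net downslope force is 33.418 − 3.225 = 30.193 N and a = 30.193 / 5 = 6.0386 m/s².
Starting from rest over a distance of 3.7 m, v² = 2aL = 2 × 6.0386 × 3.7 = 44.6856, so v = 6.6847 m/s.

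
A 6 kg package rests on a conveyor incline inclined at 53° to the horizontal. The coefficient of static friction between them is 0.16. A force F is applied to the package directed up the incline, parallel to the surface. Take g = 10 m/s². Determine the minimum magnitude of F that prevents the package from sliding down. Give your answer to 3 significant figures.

The normal force is N = mg cos 53° = 36.109 N. With F at its minimum the package is on the verge of sliding down, so static friction is at its maximum μ_s N = 0.16 × 36.109 = 5.777 N and acts up the slope.
Equilibrium along the incline: F + μ_s N = mg sin 53°, so F = 47.918 − 5.777 = 42.141 N.

42.1 N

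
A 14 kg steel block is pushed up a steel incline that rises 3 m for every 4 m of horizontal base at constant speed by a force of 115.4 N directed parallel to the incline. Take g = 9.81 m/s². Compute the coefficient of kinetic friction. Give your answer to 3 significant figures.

At constant speed ΣF = 0 along the incline. The applied 115.4 N acts up the slope; the weight component mg sin 36.87° = 82.404 N and kinetic friction μN both act down the slope.
So 115.4 = 82.404 + μ × 109.872, giving μ = (115.4 − 82.404) / 109.872 = 0.3003.

0.300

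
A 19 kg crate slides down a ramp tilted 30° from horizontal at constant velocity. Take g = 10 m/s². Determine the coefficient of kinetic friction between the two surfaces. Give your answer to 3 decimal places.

At constant velocity the net force along the incline is zero: mg sin 30° = μ mg cos 30°.
So μ = tan 30° = 0.5000 / 0.8660 = 0.5774.

0.577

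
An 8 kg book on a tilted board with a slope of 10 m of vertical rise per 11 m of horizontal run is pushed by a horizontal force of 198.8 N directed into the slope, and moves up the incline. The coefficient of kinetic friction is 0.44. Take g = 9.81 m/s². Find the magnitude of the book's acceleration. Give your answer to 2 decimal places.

The horizontal push has components F cos 42.27° = 198.8 × 0.7399 = 147.092 N up the incline and F sin 42.27° = 198.8 × 0.6727 = 133.733 N pressing into the surface.
The normal force is therefore N = mg cos 42.27° + F sin 42.27° = 58.067 + 133.733 = 191.800 N, and kinetic friction down the slope is μN = 0.44 × 191.800 = 84.392 N.
Along the incline: F cos 42.27° − mg sin 42.27° − μN = ma, so 147.092 − 52.793 − 84.392 = 8 a, giving a = 1.2384 m/s².

1.24 m/s²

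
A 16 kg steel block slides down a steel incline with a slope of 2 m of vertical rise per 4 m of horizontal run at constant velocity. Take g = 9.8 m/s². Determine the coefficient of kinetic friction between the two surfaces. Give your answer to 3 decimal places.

At constant velocity the net force along the incline is zero: mg sin 26.57° = μ mg cos 26.57°.
So μ = tan 26.57° = 0.4472 / 0.8944 = 0.5000.

0.500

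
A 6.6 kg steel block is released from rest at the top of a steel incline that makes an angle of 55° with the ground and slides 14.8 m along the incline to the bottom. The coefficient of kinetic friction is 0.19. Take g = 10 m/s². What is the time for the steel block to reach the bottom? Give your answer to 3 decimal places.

The weight component along the incline is mg sin 55° = 54.064 N and the normal force is N = mg cos 55° = 37.856 N.
Friction up the slope is f = μN = 0.19 × 37.856 = 7.193 N, so the net downslope force is 54.064 − 7.193 = 46.871 N and a = 46.871 / 6.6 = 7.1017 m/s².
Starting from rest, L = ½at², so t = √(2L/a) = √(2 × 14.8 / 7.1017) = 2.0416 s.

2.042 s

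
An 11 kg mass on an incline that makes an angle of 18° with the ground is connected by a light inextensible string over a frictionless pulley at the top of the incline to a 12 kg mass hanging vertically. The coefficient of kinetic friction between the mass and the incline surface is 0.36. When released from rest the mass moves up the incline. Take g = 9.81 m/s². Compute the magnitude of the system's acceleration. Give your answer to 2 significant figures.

For the mass on the incline: the weight component along the slope is m₁g sin 18° = 11 × 9.81 × 0.3090 = 33.344 N and the normal force is N = m₁g cos 18° = 102.629 N.
Kinetic friction opposes the mass's motion up the incline: f = μN = 0.36 × 102.629 = 36.946 N acting down the slope.
Newton's second law for the mass (up-slope positive): T − 33.344 − 36.946 = 11 a. For the hanging mass (downward positive): 12 × 9.81 − T = 12 a.
Adding the two equations eliminates T: 47.430 = 23 a, so a = 2.0622 m/s².

2.1 m/s²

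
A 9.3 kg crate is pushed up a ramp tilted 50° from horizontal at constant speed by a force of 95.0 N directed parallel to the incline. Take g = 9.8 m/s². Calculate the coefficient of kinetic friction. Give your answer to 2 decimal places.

At constant speed ΣF = 0 along the incline. The applied 95.0 N acts up the slope; the weight component mg sin 50° = 69.817 N and kinetic friction μN both act down the slope.
So 95.0 = 69.817 + μ × 58.584, giving μ = (95.0 − 69.817) / 58.584 = 0.4299.

0.43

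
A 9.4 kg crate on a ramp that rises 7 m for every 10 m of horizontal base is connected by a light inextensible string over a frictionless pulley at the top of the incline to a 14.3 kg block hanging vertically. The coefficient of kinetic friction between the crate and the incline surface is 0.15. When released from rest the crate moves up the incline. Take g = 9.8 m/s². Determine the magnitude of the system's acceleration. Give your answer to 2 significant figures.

3.2 m/s²

For the crate on the incline: the weight component along the slope is m₁g sin 34.99° = 9.4 × 9.8 × 0.5735 = 52.831 N and the normal force is N = m₁g cos 34.99° = 75.468 N.
Kinetic friction opposes the crate's motion up the incline: f = μN = 0.15 × 75.468 = 11.320 N acting down the slope.
Newton's second law for the crate (up-slope positive): T − 52.831 − 11.320 = 9.4 a. For the hanging block (downward positive): 14.3 × 9.8 − T = 14.3 a.
Adding the two equations eliminates T: 75.989 = 23.7 a, so a = 3.2063 m/s².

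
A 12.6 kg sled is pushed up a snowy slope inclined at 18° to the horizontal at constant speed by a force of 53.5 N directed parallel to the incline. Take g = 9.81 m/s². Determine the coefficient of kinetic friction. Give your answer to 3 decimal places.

At constant speed ΣF = 0 along the incline. The applied 53.5 N acts up the slope; the weight component mg sin 18° = 38.196 N and kinetic friction μN both act down the slope.
So 53.5 = 38.196 + μ × 117.556, giving μ = (53.5 − 38.196) / 117.556 = 0.1302.

0.130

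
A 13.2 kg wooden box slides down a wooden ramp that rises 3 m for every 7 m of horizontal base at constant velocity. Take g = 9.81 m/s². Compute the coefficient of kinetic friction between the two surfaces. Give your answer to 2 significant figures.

At constant velocity the net force along the incline is zero: mg sin 23.20° = μ mg cos 23.20°.
So μ = tan 23.20° = 0.3939 / 0.9191 = 0.4286.

0.43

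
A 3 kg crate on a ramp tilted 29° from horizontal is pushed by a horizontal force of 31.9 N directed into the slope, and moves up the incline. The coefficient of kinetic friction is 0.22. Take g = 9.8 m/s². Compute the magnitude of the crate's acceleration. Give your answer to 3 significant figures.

1.53 m/s²

The horizontal push has components F cos 29° = 31.9 × 0.8746 = 27.900 N up the incline and F sin 29° = 31.9 × 0.4848 = 15.465 N pressing into the surface.
The normal force is therefore N = mg cos 29° + F sin 29° = 25.713 + 15.465 = 41.178 N, and kinetic friction down the slope is μN = 0.22 × 41.178 = 9.059 N.
Along the incline: F cos 29° − mg sin 29° − μN = ma, so 27.900 − 14.253 − 9.059 = 3 a, giving a = 1.5293 m/s².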